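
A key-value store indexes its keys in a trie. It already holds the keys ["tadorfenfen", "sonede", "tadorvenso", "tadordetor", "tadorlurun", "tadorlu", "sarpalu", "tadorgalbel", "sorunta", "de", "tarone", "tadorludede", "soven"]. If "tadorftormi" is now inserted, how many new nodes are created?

"tadorf" is already a path in the trie; the remaining "tormi" must be added.
Each of the 5 remaining characters creates one node.

5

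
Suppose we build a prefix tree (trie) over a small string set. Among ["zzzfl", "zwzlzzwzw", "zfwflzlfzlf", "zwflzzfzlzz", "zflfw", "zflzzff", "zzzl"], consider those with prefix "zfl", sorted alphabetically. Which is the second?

Words with prefix "zfl", in lexicographic order: "zflfw", "zflzzff"
Position 2: zflzzff

zflzzff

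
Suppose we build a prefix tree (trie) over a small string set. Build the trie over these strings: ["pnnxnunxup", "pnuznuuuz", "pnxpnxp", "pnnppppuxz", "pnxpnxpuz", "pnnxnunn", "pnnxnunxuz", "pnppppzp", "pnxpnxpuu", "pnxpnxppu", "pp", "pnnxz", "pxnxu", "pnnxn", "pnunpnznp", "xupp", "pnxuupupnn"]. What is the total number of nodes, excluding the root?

Trace insertions, counting only characters that open a new branch:
  "pnnxnunxup" → 10 new (p, n, n, x, n, u, n, x, u, p)
  "pnuznuuuz" → prefix "pn" already present; 7 new (u, z, n, u, u, u, z)
  "pnxpnxp" → prefix "pn" already present; 5 new (x, p, n, x, p)
  "pnnppppuxz" → prefix "pnn" already present; 7 new (p, p, p, p, u, x, z)
  "pnxpnxpuz" → prefix "pnxpnxp" already present; 2 new (u, z)
  "pnnxnunn" → prefix "pnnxnun" already present; 1 new (n)
  "pnnxnunxuz" → prefix "pnnxnunxu" already present; 1 new (z)
  "pnppppzp" → prefix "pn" already present; 6 new (p, p, p, p, z, p)
  "pnxpnxpuu" → prefix "pnxpnxpu" already present; 1 new (u)
  "pnxpnxppu" → prefix "pnxpnxp" already present; 2 new (p, u)
  "pp" → prefix "p" already present; 1 new (p)
  "pnnxz" → prefix "pnnx" already present; 1 new (z)
  "pxnxu" → prefix "p" already present; 4 new (x, n, x, u)
  "pnnxn" → prefix "pnnxn" already present; 0 new (none)
  "pnunpnznp" → prefix "pnu" already present; 6 new (n, p, n, z, n, p)
  "xupp" → 4 new (x, u, p, p)
  "pnxuupupnn" → prefix "pnx" already present; 7 new (u, u, p, u, p, n, n)
Total nodes = 10 + 7 + 5 + 7 + 2 + 1 + 1 + 6 + 1 + 2 + 1 + 1 + 4 + 0 + 6 + 4 + 7 = 65

65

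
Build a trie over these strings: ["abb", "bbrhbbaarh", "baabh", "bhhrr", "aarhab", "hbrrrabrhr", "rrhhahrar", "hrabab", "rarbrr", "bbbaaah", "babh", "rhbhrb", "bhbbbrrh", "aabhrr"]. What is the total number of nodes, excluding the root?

Count nodes per top-level branch (shared prefixes stored once):
  'a'-branch (aabhrr, aarhab, abb): 12 nodes
  'b'-branch (baabh, babh, bbbaaah, bbrhbbaarh, bhbbbrrh, bhhrr): 31 nodes
  'h'-branch (hbrrrabrhr, hrabab): 15 nodes
  'r'-branch (rarbrr, rhbhrb, rrhhahrar): 19 nodes
Sum: 77

77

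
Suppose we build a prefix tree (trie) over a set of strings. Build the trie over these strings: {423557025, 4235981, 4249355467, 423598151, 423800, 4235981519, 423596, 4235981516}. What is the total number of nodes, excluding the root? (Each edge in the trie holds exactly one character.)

28

Insert word by word; a character creates a node only if that edge doesn't already exist:
  "423557025" → 9 new (4, 2, 3, 5, 5, 7, 0, 2, 5)
  "4235981" → prefix "4235" already present; 3 new (9, 8, 1)
  "4249355467" → prefix "42" already present; 8 new (4, 9, 3, 5, 5, 4, 6, 7)
  "423598151" → prefix "4235981" already present; 2 new (5, 1)
  "423800" → prefix "423" already present; 3 new (8, 0, 0)
  "4235981519" → prefix "423598151" already present; 1 new (9)
  "423596" → prefix "42359" already present; 1 new (6)
  "4235981516" → prefix "423598151" already present; 1 new (6)
Total nodes = 9 + 3 + 8 + 2 + 3 + 1 + 1 + 1 = 28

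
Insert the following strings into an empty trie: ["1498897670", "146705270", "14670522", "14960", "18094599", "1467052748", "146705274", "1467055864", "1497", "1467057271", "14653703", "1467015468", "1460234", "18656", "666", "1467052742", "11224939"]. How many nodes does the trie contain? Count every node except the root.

Count nodes per top-level branch (shared prefixes stored once):
  '1'-branch (11224939, 1460234, 14653703, 1467015468, 14670522, 146705270, 146705274, 1467052742, 1467052748, 1467055864, 1467057271, 14960, 1497, 1498897670, 18094599, 18656): 63 nodes
  '6'-branch (666): 3 nodes
Sum: 66

66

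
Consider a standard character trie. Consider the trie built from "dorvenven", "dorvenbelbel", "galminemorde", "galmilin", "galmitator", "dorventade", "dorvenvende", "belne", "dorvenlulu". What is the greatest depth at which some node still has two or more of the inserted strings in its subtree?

9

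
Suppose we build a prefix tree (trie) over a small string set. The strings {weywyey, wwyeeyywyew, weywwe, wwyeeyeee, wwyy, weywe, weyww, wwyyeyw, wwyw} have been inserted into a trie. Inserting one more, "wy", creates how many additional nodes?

Walking "wy" from the root, the first 1 characters ("w") follow existing edges; "y" is the first miss.
New nodes needed: |"wy"| − 1 = 2 − 1 = 1.

1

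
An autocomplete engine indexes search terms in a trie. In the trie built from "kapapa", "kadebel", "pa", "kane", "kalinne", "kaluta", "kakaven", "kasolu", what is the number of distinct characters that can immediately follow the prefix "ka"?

6

The children of the "ka" node are the distinct next characters among strings starting with "ka".
Characters that immediately follow "ka" among the stored strings: {d, k, l, n, p, s}.
That node has 6 child edges.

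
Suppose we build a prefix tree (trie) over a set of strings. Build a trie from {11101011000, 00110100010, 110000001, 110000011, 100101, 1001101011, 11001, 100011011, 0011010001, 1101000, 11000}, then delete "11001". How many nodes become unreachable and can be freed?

1

After clearing the end-marker at "11001", prune upward until reaching a node still needed by another word.
The suffix "1" (1 node) is used only by "11001"; the node for "1100" still has the child "0", so pruning stops there.
Nodes removed: 1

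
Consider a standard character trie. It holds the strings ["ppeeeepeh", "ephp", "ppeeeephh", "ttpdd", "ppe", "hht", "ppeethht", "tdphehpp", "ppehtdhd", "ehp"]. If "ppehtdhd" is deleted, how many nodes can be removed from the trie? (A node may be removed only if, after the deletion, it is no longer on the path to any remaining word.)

After clearing the end-marker at "ppehtdhd", prune upward until reaching a node still needed by another word.
The suffix "htdhd" (5 nodes) is used only by "ppehtdhd"; the node for "ppe" still has the child "e", so pruning stops there.
Nodes removed: 5

5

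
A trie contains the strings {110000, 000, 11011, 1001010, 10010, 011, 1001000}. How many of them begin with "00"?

Filter for entries beginning with "00":
Matches: "000"
Count: 1

1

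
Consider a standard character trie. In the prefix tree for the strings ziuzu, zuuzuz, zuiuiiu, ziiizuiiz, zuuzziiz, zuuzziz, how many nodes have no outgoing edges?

A leaf is a node with no children — equivalently, the end of a word that is not a proper prefix of any other stored word.
Those words: "ziiizuiiz", "ziuzu", "zuiuiiu", "zuuzuz", "zuuzziiz", "zuuzziz"
Leaf count: 6

6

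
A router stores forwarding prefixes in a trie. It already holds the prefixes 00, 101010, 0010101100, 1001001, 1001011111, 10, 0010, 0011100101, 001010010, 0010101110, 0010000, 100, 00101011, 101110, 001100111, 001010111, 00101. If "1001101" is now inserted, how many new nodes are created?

The longest prefix of "1001101" already in the trie is "1001" (length 4).
New nodes needed: |"1001101"| − 4 = 7 − 4 = 3.

3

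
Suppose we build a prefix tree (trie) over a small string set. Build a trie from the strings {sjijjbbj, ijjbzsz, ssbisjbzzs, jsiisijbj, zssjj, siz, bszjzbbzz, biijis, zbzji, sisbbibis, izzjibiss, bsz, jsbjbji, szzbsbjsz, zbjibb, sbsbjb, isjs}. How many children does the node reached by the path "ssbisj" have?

The children of the "ssbisj" node are the distinct next characters among strings starting with "ssbisj".
Distinct next characters after "ssbisj": b.
That node has 1 child edge.

1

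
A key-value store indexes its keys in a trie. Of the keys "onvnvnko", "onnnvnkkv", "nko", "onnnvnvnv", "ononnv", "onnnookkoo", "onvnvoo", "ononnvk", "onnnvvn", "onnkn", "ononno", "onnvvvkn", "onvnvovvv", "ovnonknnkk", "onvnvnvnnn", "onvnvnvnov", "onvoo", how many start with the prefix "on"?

Traverse to the node for "on", then collect every word in that subtree.
Words under "on": onnkn, onnnookkoo, onnnvnkkv, onnnvnvnv, onnnvvn, onnvvvkn, ononno, ononnv, ononnvk, onvnvnko, onvnvnvnnn, onvnvnvnov, onvnvoo, onvnvovvv, onvoo
Count: 15

15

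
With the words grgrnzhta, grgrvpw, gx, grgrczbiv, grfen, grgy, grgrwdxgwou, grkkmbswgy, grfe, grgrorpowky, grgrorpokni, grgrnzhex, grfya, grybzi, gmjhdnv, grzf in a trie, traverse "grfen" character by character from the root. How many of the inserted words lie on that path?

Traverse "grfen" character by character; count nodes along the way that are marked as word ends.
Prefixes of the query that are stored words: "grfe", "grfen"
Count: 2

2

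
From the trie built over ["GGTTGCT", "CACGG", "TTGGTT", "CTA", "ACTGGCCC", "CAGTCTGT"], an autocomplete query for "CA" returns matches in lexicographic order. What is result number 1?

Filter for "CA…" and sort: "CACGG", "CAGTCTGT"
Position 1: CACGG

CACGG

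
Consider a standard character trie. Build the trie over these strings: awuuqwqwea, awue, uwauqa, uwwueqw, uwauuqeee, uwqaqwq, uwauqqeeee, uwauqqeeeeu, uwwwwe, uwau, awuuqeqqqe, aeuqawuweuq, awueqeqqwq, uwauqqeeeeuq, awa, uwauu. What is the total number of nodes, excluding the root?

Count nodes per top-level branch (shared prefixes stored once):
  'a'-branch (aeuqawuweuq, awa, awue, awueqeqqwq, awuuqeqqqe, awuuqwqwea): 33 nodes
  'u'-branch (uwau, uwauqa, uwauqqeeee, uwauqqeeeeu, uwauqqeeeeuq, uwauu, uwauuqeee, uwqaqwq, uwwueqw, uwwwwe): 31 nodes
Sum: 64

64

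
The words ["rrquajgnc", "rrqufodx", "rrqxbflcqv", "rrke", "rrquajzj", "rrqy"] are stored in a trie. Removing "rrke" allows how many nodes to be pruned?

2

Walk "rrke" from the leaf back toward the root, removing each node that no remaining word uses.
The suffix "ke" (2 nodes) is used only by "rrke"; the node for "rr" still has the child "q", so pruning stops there.
Nodes removed: 2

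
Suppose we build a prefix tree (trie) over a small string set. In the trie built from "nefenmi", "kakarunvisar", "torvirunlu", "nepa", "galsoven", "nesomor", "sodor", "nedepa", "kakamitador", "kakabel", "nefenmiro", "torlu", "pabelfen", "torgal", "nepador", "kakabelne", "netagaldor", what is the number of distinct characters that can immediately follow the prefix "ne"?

The children of the "ne" node are the distinct next characters among strings starting with "ne".
Characters that immediately follow "ne" among the stored strings: {d, f, p, s, t}.
That node has 5 child edges.

5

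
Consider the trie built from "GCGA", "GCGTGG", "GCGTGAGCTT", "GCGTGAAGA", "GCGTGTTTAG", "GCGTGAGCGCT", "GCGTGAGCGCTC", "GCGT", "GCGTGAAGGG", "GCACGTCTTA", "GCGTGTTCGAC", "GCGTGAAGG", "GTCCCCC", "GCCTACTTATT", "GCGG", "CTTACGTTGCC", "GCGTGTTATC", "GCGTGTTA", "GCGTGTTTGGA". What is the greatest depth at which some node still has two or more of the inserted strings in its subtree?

11

The deepest shared node is where two words last agree before diverging.
e.g. "GCGTGAGCGCT" and "GCGTGAGCGCTC" share the prefix "GCGTGAGCGCT" of length 11; no pair shares a longer one.
Longest shared-prefix length: 11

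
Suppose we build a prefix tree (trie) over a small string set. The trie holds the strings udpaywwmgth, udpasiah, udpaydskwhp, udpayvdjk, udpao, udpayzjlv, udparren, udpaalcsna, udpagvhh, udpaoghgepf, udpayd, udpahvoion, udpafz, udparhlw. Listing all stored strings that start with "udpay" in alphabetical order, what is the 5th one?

DFS of the "udpay" subtree visits, in order: "udpayd", "udpaydskwhp", "udpayvdjk", "udpaywwmgth", "udpayzjlv"
The 5th is udpayzjlv.

udpayzjlv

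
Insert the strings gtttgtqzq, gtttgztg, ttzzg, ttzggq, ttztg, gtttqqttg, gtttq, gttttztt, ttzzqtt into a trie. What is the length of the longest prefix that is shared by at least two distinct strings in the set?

5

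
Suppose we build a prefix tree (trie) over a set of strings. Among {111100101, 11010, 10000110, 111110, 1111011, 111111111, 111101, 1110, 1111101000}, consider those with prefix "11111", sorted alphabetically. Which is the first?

Filter for "11111…" and sort: "111110", "1111101000", "111111111"
Position 1: 111110

111110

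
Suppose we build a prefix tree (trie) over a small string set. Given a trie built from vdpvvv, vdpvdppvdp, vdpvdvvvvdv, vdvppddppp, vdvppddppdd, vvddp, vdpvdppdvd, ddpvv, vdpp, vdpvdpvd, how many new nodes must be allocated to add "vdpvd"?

"vdpvd" is already a full path in the trie; only an end-marker is added.
No new nodes are needed: 0.

0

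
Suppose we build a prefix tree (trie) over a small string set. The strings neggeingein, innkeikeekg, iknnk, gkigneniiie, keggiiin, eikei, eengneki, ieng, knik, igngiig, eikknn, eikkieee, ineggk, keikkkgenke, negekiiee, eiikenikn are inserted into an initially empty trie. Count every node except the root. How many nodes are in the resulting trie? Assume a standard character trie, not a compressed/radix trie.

102

Insert word by word; a character creates a node only if that edge doesn't already exist:
  "neggeingein" → 11 new (n, e, g, g, e, i, n, g, e, i, n)
  "innkeikeekg" → 11 new (i, n, n, k, e, i, k, e, e, k, g)
  "iknnk" → prefix "i" already present; 4 new (k, n, n, k)
  "gkigneniiie" → 11 new (g, k, i, g, n, e, n, i, i, i, e)
  "keggiiin" → 8 new (k, e, g, g, i, i, i, n)
  "eikei" → 5 new (e, i, k, e, i)
  "eengneki" → prefix "e" already present; 7 new (e, n, g, n, e, k, i)
  "ieng" → prefix "i" already present; 3 new (e, n, g)
  "knik" → prefix "k" already present; 3 new (n, i, k)
  "igngiig" → prefix "i" already present; 6 new (g, n, g, i, i, g)
  "eikknn" → prefix "eik" already present; 3 new (k, n, n)
  "eikkieee" → prefix "eikk" already present; 4 new (i, e, e, e)
  "ineggk" → prefix "in" already present; 4 new (e, g, g, k)
  "keikkkgenke" → prefix "ke" already present; 9 new (i, k, k, k, g, e, n, k, e)
  "negekiiee" → prefix "neg" already present; 6 new (e, k, i, i, e, e)
  "eiikenikn" → prefix "ei" already present; 7 new (i, k, e, n, i, k, n)
Total nodes = 11 + 11 + 4 + 11 + 8 + 5 + 7 + 3 + 3 + 6 + 3 + 4 + 4 + 9 + 6 + 7 = 102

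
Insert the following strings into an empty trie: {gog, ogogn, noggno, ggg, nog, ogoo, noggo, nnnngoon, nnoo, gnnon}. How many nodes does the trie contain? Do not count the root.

Insert word by word; a character creates a node only if that edge doesn't already exist:
  "gog" → 3 new (g, o, g)
  "ogogn" → 5 new (o, g, o, g, n)
  "noggno" → 6 new (n, o, g, g, n, o)
  "ggg" → prefix "g" already present; 2 new (g, g)
  "nog" → prefix "nog" already present; 0 new (none)
  "ogoo" → prefix "ogo" already present; 1 new (o)
  "noggo" → prefix "nogg" already present; 1 new (o)
  "nnnngoon" → prefix "n" already present; 7 new (n, n, n, g, o, o, n)
  "nnoo" → prefix "nn" already present; 2 new (o, o)
  "gnnon" → prefix "g" already present; 4 new (n, n, o, n)
Total nodes = 3 + 5 + 6 + 2 + 0 + 1 + 1 + 7 + 2 + 4 = 31

31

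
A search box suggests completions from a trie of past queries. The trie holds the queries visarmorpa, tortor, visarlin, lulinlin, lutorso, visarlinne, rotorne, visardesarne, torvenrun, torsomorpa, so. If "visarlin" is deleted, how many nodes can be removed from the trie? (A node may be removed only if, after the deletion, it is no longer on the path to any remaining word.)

A node on "visarlin"'s path can go only if nothing else ends at it or branches off below it.
Every node on "visarlin" is still needed (e.g. by "visarlinne"), so nothing is freed.
Nodes removed: 0

0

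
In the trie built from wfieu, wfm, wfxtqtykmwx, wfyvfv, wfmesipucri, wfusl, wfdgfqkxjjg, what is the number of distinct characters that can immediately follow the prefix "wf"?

6

The children of the "wf" node are the distinct next characters among strings starting with "wf".
Characters that immediately follow "wf" among the stored strings: {d, i, m, u, x, y}.
That node has 6 child edges.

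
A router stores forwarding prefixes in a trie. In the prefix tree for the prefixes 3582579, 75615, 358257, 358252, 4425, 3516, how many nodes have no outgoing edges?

5

Leaves are exactly the stored words that no other stored word extends.
Those words: "3516", "358252", "3582579", "4425", "75615"
Leaf count: 5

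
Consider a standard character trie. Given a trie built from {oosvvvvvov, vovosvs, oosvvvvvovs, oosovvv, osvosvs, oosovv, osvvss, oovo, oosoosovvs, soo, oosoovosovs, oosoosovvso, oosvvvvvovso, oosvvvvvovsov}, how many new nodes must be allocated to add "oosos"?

The longest prefix of "oosos" already in the trie is "ooso" (length 4).
Each of the 1 remaining characters creates one node.

1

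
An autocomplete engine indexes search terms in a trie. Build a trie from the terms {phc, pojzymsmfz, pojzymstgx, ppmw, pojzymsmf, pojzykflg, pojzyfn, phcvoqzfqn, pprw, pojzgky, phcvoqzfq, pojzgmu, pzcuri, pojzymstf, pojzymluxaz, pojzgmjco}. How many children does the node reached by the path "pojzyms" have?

2

Follow the path "pojzyms" to its node, then look at its outgoing edges.
Characters that immediately follow "pojzyms" among the stored strings: {m, t}.
That node has 2 child edges.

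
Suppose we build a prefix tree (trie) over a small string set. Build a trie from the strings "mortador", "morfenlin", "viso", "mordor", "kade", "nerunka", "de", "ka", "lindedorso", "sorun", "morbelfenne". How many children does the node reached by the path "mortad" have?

1

Walk "mortad" from the root, arriving at one node.
Characters that immediately follow "mortad" among the stored strings: {o}.
That node has 1 child edge.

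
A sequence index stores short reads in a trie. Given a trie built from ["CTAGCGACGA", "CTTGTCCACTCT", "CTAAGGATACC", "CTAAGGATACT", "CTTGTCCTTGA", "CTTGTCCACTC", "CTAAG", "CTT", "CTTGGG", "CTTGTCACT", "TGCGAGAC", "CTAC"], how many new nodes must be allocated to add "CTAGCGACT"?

1

The longest prefix of "CTAGCGACT" already in the trie is "CTAGCGAC" (length 8).
Each of the 1 remaining characters creates one node.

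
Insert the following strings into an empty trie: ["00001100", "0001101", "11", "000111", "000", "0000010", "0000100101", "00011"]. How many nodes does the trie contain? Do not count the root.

23

Trace insertions, counting only characters that open a new branch:
  "00001100" → 8 new (0, 0, 0, 0, 1, 1, 0, 0)
  "0001101" → prefix "000" already present; 4 new (1, 1, 0, 1)
  "11" → 2 new (1, 1)
  "000111" → prefix "00011" already present; 1 new (1)
  "000" → prefix "000" already present; 0 new (none)
  "0000010" → prefix "0000" already present; 3 new (0, 1, 0)
  "0000100101" → prefix "00001" already present; 5 new (0, 0, 1, 0, 1)
  "00011" → prefix "00011" already present; 0 new (none)
Total nodes = 8 + 4 + 2 + 1 + 0 + 3 + 5 + 0 = 23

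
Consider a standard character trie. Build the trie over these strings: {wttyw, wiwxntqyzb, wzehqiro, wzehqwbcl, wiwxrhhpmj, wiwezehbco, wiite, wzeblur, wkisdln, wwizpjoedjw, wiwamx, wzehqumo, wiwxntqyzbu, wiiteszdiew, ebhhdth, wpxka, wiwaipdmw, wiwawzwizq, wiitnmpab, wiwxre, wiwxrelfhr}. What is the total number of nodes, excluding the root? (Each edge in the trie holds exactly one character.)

Insert word by word; a character creates a node only if that edge doesn't already exist:
  "wttyw" → 5 new (w, t, t, y, w)
  "wiwxntqyzb" → prefix "w" already present; 9 new (i, w, x, n, t, q, y, z, b)
  "wzehqiro" → prefix "w" already present; 7 new (z, e, h, q, i, r, o)
  "wzehqwbcl" → prefix "wzehq" already present; 4 new (w, b, c, l)
  "wiwxrhhpmj" → prefix "wiwx" already present; 6 new (r, h, h, p, m, j)
  "wiwezehbco" → prefix "wiw" already present; 7 new (e, z, e, h, b, c, o)
  "wiite" → prefix "wi" already present; 3 new (i, t, e)
  "wzeblur" → prefix "wze" already present; 4 new (b, l, u, r)
  "wkisdln" → prefix "w" already present; 6 new (k, i, s, d, l, n)
  "wwizpjoedjw" → prefix "w" already present; 10 new (w, i, z, p, j, o, e, d, j, w)
  "wiwamx" → prefix "wiw" already present; 3 new (a, m, x)
  "wzehqumo" → prefix "wzehq" already present; 3 new (u, m, o)
  "wiwxntqyzbu" → prefix "wiwxntqyzb" already present; 1 new (u)
  "wiiteszdiew" → prefix "wiite" already present; 6 new (s, z, d, i, e, w)
  "ebhhdth" → 7 new (e, b, h, h, d, t, h)
  "wpxka" → prefix "w" already present; 4 new (p, x, k, a)
  "wiwaipdmw" → prefix "wiwa" already present; 5 new (i, p, d, m, w)
  "wiwawzwizq" → prefix "wiwa" already present; 6 new (w, z, w, i, z, q)
  "wiitnmpab" → prefix "wiit" already present; 5 new (n, m, p, a, b)
  "wiwxre" → prefix "wiwxr" already present; 1 new (e)
  "wiwxrelfhr" → prefix "wiwxre" already present; 4 new (l, f, h, r)
Total nodes = 5 + 9 + 7 + 4 + 6 + 7 + 3 + 4 + 6 + 10 + 3 + 3 + 1 + 6 + 7 + 4 + 5 + 6 + 5 + 1 + 4 = 106

106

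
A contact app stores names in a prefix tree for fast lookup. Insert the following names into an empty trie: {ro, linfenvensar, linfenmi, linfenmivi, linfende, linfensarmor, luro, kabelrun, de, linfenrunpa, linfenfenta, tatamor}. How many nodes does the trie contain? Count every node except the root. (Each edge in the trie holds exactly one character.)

Insert word by word; a character creates a node only if that edge doesn't already exist:
  "ro" → 2 new (r, o)
  "linfenvensar" → 12 new (l, i, n, f, e, n, v, e, n, s, a, r)
  "linfenmi" → prefix "linfen" already present; 2 new (m, i)
  "linfenmivi" → prefix "linfenmi" already present; 2 new (v, i)
  "linfende" → prefix "linfen" already present; 2 new (d, e)
  "linfensarmor" → prefix "linfen" already present; 6 new (s, a, r, m, o, r)
  "luro" → prefix "l" already present; 3 new (u, r, o)
  "kabelrun" → 8 new (k, a, b, e, l, r, u, n)
  "de" → 2 new (d, e)
  "linfenrunpa" → prefix "linfen" already present; 5 new (r, u, n, p, a)
  "linfenfenta" → prefix "linfen" already present; 5 new (f, e, n, t, a)
  "tatamor" → 7 new (t, a, t, a, m, o, r)
Total nodes = 2 + 12 + 2 + 2 + 2 + 6 + 3 + 8 + 2 + 5 + 5 + 7 = 56

56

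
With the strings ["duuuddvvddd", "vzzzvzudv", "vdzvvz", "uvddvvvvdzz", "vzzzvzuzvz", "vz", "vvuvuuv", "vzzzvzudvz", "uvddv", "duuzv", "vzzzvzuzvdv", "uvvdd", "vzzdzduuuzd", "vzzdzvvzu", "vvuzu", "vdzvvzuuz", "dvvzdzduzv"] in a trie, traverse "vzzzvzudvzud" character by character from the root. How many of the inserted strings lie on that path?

3

Traverse "vzzzvzudvzud" character by character; count nodes along the way that are marked as word ends.
Prefixes of the query that are stored words: "vz", "vzzzvzudv", "vzzzvzudvz"
Count: 3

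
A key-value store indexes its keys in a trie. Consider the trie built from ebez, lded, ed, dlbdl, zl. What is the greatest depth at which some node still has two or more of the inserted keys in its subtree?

1

Equivalently: take the maximum, over all pairs, of their longest common prefix length.
"ebez" and "ed" agree on "e" (1 characters) before diverging; nothing deeper is shared.
Longest shared-prefix length: 1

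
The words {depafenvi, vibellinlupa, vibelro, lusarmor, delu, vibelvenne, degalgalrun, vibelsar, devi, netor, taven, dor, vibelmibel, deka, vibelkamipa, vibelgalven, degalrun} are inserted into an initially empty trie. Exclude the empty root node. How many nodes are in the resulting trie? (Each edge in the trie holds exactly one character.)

Insert word by word; a character creates a node only if that edge doesn't already exist:
  "depafenvi" → 9 new (d, e, p, a, f, e, n, v, i)
  "vibellinlupa" → 12 new (v, i, b, e, l, l, i, n, l, u, p, a)
  "vibelro" → prefix "vibel" already present; 2 new (r, o)
  "lusarmor" → 8 new (l, u, s, a, r, m, o, r)
  "delu" → prefix "de" already present; 2 new (l, u)
  "vibelvenne" → prefix "vibel" already present; 5 new (v, e, n, n, e)
  "degalgalrun" → prefix "de" already present; 9 new (g, a, l, g, a, l, r, u, n)
  "vibelsar" → prefix "vibel" already present; 3 new (s, a, r)
  "devi" → prefix "de" already present; 2 new (v, i)
  "netor" → 5 new (n, e, t, o, r)
  "taven" → 5 new (t, a, v, e, n)
  "dor" → prefix "d" already present; 2 new (o, r)
  "vibelmibel" → prefix "vibel" already present; 5 new (m, i, b, e, l)
  "deka" → prefix "de" already present; 2 new (k, a)
  "vibelkamipa" → prefix "vibel" already present; 6 new (k, a, m, i, p, a)
  "vibelgalven" → prefix "vibel" already present; 6 new (g, a, l, v, e, n)
  "degalrun" → prefix "degal" already present; 3 new (r, u, n)
Total nodes = 9 + 12 + 2 + 8 + 2 + 5 + 9 + 3 + 2 + 5 + 5 + 2 + 5 + 2 + 6 + 6 + 3 = 86

86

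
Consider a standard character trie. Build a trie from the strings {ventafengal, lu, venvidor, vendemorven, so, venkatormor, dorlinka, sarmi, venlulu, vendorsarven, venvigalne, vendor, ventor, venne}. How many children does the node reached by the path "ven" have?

Walk "ven" from the root, arriving at one node.
Distinct next characters after "ven": d, k, l, n, t, v.
That node has 6 child edges.

6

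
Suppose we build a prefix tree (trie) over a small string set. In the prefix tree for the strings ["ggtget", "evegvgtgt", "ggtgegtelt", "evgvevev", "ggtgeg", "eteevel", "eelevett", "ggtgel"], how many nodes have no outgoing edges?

7

A leaf is a node with no children — equivalently, the end of a word that is not a proper prefix of any other stored word.
Those words: "eelevett", "eteevel", "evegvgtgt", "evgvevev", "ggtgegtelt", "ggtgel", "ggtget"
Leaf count: 7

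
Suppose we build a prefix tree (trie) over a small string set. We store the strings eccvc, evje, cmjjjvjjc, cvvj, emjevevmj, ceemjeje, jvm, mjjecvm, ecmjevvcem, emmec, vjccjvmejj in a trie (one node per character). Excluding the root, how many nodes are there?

Count nodes per top-level branch (shared prefixes stored once):
  'c'-branch (ceemjeje, cmjjjvjjc, cvvj): 19 nodes
  'e'-branch (eccvc, ecmjevvcem, emjevevmj, emmec, evje): 27 nodes
  'j'-branch (jvm): 3 nodes
  'm'-branch (mjjecvm): 7 nodes
  'v'-branch (vjccjvmejj): 10 nodes
Sum: 66

66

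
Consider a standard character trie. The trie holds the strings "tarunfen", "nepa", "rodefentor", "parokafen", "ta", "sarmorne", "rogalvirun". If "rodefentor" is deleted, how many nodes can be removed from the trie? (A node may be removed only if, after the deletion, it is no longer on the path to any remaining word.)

A node on "rodefentor"'s path can go only if nothing else ends at it or branches off below it.
The suffix "defentor" (8 nodes) is used only by "rodefentor"; the node for "ro" still has the child "g", so pruning stops there.
Nodes removed: 8

8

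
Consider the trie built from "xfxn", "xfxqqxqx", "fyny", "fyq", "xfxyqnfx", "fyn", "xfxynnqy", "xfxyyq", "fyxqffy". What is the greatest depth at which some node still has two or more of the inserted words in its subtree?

4

Look for the deepest trie node that still has at least two words in its subtree.
"xfxynnqy" and "xfxyqnfx" agree on "xfxy" (4 characters) before diverging; nothing deeper is shared.
Longest shared-prefix length: 4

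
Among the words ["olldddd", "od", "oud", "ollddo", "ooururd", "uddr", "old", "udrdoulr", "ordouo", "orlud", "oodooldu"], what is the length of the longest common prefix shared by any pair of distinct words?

Equivalently: take the maximum, over all pairs, of their longest common prefix length.
"olldddd" and "ollddo" agree on "olldd" (5 characters) before diverging; nothing deeper is shared.
Longest shared-prefix length: 5

5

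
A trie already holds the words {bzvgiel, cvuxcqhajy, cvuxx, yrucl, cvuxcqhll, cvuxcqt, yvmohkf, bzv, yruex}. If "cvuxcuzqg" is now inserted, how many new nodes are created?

4

The longest prefix of "cvuxcuzqg" already in the trie is "cvuxc" (length 5).
So 9 − 5 = 4 new nodes.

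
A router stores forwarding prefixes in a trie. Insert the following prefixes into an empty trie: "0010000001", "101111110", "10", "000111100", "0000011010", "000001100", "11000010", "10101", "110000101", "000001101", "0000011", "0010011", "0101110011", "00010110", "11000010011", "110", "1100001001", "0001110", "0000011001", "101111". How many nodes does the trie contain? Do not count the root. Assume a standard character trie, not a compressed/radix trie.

64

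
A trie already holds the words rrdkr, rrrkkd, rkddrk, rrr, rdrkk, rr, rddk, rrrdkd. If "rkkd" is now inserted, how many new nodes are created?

The longest prefix of "rkkd" already in the trie is "rk" (length 2).
New nodes needed: |"rkkd"| − 2 = 4 − 2 = 2.

2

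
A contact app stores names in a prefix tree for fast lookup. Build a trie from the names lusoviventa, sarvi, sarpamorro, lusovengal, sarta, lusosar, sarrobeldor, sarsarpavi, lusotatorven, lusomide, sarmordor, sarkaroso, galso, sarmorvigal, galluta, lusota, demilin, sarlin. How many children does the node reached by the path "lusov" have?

2

The children of the "lusov" node are the distinct next characters among strings starting with "lusov".
Distinct next characters after "lusov": e, i.
That node has 2 child edges.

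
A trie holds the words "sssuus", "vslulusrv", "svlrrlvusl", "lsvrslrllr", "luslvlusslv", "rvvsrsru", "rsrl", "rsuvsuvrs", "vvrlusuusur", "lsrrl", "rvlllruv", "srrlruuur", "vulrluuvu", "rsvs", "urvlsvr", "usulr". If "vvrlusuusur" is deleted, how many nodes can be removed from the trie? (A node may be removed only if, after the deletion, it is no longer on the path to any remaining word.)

10

Walk "vvrlusuusur" from the leaf back toward the root, removing each node that no remaining word uses.
The suffix "vrlusuusur" (10 nodes) is used only by "vvrlusuusur"; the node for "v" still has the child "s", so pruning stops there.
Nodes removed: 10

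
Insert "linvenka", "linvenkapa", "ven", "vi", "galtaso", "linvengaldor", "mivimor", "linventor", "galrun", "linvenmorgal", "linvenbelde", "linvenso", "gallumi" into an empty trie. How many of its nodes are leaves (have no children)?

12

A leaf is a node with no children — equivalently, the end of a word that is not a proper prefix of any other stored word.
Those words: "gallumi", "galrun", "galtaso", "linvenbelde", "linvengaldor", "linvenkapa", "linvenmorgal", "linvenso", "linventor", "mivimor", "ven", "vi"
Leaf count: 12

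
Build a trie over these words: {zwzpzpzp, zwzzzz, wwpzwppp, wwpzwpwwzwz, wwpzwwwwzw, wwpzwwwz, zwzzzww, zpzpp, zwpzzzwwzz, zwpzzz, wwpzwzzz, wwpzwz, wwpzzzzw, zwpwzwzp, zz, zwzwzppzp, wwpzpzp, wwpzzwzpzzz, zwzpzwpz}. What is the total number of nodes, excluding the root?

75

Insert word by word; a character creates a node only if that edge doesn't already exist:
  "zwzpzpzp" → 8 new (z, w, z, p, z, p, z, p)
  "zwzzzz" → prefix "zwz" already present; 3 new (z, z, z)
  "wwpzwppp" → 8 new (w, w, p, z, w, p, p, p)
  "wwpzwpwwzwz" → prefix "wwpzwp" already present; 5 new (w, w, z, w, z)
  "wwpzwwwwzw" → prefix "wwpzw" already present; 5 new (w, w, w, z, w)
  "wwpzwwwz" → prefix "wwpzwww" already present; 1 new (z)
  "zwzzzww" → prefix "zwzzz" already present; 2 new (w, w)
  "zpzpp" → prefix "z" already present; 4 new (p, z, p, p)
  "zwpzzzwwzz" → prefix "zw" already present; 8 new (p, z, z, z, w, w, z, z)
  "zwpzzz" → prefix "zwpzzz" already present; 0 new (none)
  "wwpzwzzz" → prefix "wwpzw" already present; 3 new (z, z, z)
  "wwpzwz" → prefix "wwpzwz" already present; 0 new (none)
  "wwpzzzzw" → prefix "wwpz" already present; 4 new (z, z, z, w)
  "zwpwzwzp" → prefix "zwp" already present; 5 new (w, z, w, z, p)
  "zz" → prefix "z" already present; 1 new (z)
  "zwzwzppzp" → prefix "zwz" already present; 6 new (w, z, p, p, z, p)
  "wwpzpzp" → prefix "wwpz" already present; 3 new (p, z, p)
  "wwpzzwzpzzz" → prefix "wwpzz" already present; 6 new (w, z, p, z, z, z)
  "zwzpzwpz" → prefix "zwzpz" already present; 3 new (w, p, z)
Total nodes = 8 + 3 + 8 + 5 + 5 + 1 + 2 + 4 + 8 + 0 + 3 + 0 + 4 + 5 + 1 + 6 + 3 + 6 + 3 = 75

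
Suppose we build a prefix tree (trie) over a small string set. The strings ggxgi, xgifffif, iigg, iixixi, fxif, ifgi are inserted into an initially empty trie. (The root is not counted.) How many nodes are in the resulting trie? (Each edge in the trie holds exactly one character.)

28

Insert word by word; a character creates a node only if that edge doesn't already exist:
  "ggxgi" → 5 new (g, g, x, g, i)
  "xgifffif" → 8 new (x, g, i, f, f, f, i, f)
  "iigg" → 4 new (i, i, g, g)
  "iixixi" → prefix "ii" already present; 4 new (x, i, x, i)
  "fxif" → 4 new (f, x, i, f)
  "ifgi" → prefix "i" already present; 3 new (f, g, i)
Total nodes = 5 + 8 + 4 + 4 + 4 + 3 = 28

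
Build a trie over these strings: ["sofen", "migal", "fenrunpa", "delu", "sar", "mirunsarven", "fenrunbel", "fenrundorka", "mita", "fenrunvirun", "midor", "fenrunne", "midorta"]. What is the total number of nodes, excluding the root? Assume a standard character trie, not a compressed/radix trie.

55

Trace insertions, counting only characters that open a new branch:
  "sofen" → 5 new (s, o, f, e, n)
  "migal" → 5 new (m, i, g, a, l)
  "fenrunpa" → 8 new (f, e, n, r, u, n, p, a)
  "delu" → 4 new (d, e, l, u)
  "sar" → prefix "s" already present; 2 new (a, r)
  "mirunsarven" → prefix "mi" already present; 9 new (r, u, n, s, a, r, v, e, n)
  "fenrunbel" → prefix "fenrun" already present; 3 new (b, e, l)
  "fenrundorka" → prefix "fenrun" already present; 5 new (d, o, r, k, a)
  "mita" → prefix "mi" already present; 2 new (t, a)
  "fenrunvirun" → prefix "fenrun" already present; 5 new (v, i, r, u, n)
  "midor" → prefix "mi" already present; 3 new (d, o, r)
  "fenrunne" → prefix "fenrun" already present; 2 new (n, e)
  "midorta" → prefix "midor" already present; 2 new (t, a)
Total nodes = 5 + 5 + 8 + 4 + 2 + 9 + 3 + 5 + 2 + 5 + 3 + 2 + 2 = 55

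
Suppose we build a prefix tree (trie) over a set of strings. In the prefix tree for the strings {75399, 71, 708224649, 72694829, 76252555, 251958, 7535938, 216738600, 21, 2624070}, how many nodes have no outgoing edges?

9

Leaves are exactly the stored words that no other stored word extends.
Those words: "216738600", "251958", "2624070", "708224649", "71", "72694829", "7535938", "75399", "76252555"
Leaf count: 9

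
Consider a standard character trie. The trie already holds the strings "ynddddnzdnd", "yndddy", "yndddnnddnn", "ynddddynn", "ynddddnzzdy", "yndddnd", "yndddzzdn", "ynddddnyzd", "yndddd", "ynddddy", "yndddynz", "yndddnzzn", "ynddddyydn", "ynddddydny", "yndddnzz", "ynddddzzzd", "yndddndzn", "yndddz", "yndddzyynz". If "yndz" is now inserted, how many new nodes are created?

1

"ynd" is already a path in the trie; the remaining "z" must be added.
Each of the 1 remaining characters creates one node.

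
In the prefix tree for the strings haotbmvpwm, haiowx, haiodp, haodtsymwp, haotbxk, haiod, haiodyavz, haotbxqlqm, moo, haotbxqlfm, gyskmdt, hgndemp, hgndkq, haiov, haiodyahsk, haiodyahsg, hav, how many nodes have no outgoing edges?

Leaves are exactly the stored words that no other stored word extends.
Those words: "gyskmdt", "haiodp", "haiodyahsg", "haiodyahsk", "haiodyavz", "haiov", "haiowx", "haodtsymwp", "haotbmvpwm", "haotbxk", "haotbxqlfm", "haotbxqlqm", "hav", "hgndemp", "hgndkq", "moo"
Leaf count: 16

16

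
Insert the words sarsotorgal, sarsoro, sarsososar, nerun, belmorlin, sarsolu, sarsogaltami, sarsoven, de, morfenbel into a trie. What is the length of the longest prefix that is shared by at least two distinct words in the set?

5

Equivalently: take the maximum, over all pairs, of their longest common prefix length.
"sarsogaltami" and "sarsolu" agree on "sarso" (5 characters) before diverging; nothing deeper is shared.
Longest shared-prefix length: 5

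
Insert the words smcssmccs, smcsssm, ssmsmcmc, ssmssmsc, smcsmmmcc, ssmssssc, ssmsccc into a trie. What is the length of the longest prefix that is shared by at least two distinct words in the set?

5

Look for the deepest trie node that still has at least two words in its subtree.
"smcssmccs" and "smcsssm" agree on "smcss" (5 characters) before diverging; nothing deeper is shared.
Longest shared-prefix length: 5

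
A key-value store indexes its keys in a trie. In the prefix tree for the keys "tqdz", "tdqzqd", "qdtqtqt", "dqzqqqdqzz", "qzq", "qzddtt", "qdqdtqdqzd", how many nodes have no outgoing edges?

A leaf is a node with no children — equivalently, the end of a word that is not a proper prefix of any other stored word.
Those words: "dqzqqqdqzz", "qdqdtqdqzd", "qdtqtqt", "qzddtt", "qzq", "tdqzqd", "tqdz"
Leaf count: 7

7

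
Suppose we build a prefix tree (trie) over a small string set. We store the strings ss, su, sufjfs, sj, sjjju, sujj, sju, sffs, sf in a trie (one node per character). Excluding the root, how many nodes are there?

17

Trace insertions, counting only characters that open a new branch:
  "ss" → 2 new (s, s)
  "su" → prefix "s" already present; 1 new (u)
  "sufjfs" → prefix "su" already present; 4 new (f, j, f, s)
  "sj" → prefix "s" already present; 1 new (j)
  "sjjju" → prefix "sj" already present; 3 new (j, j, u)
  "sujj" → prefix "su" already present; 2 new (j, j)
  "sju" → prefix "sj" already present; 1 new (u)
  "sffs" → prefix "s" already present; 3 new (f, f, s)
  "sf" → prefix "sf" already present; 0 new (none)
Total nodes = 2 + 1 + 4 + 1 + 3 + 2 + 1 + 3 + 0 = 17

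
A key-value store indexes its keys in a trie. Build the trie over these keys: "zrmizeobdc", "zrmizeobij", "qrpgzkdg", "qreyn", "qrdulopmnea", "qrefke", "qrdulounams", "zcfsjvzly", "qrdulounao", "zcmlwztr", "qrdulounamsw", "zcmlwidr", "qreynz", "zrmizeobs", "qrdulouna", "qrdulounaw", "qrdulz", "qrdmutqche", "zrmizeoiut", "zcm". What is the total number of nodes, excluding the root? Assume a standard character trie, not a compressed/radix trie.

For each word, the new-node count is its length minus the longest prefix already in the trie:
  "zrmizeobdc" → 10 new (z, r, m, i, z, e, o, b, d, c)
  "zrmizeobij" → prefix "zrmizeob" already present; 2 new (i, j)
  "qrpgzkdg" → 8 new (q, r, p, g, z, k, d, g)
  "qreyn" → prefix "qr" already present; 3 new (e, y, n)
  "qrdulopmnea" → prefix "qr" already present; 9 new (d, u, l, o, p, m, n, e, a)
  "qrefke" → prefix "qre" already present; 3 new (f, k, e)
  "qrdulounams" → prefix "qrdulo" already present; 5 new (u, n, a, m, s)
  "zcfsjvzly" → prefix "z" already present; 8 new (c, f, s, j, v, z, l, y)
  "qrdulounao" → prefix "qrdulouna" already present; 1 new (o)
  "zcmlwztr" → prefix "zc" already present; 6 new (m, l, w, z, t, r)
  "qrdulounamsw" → prefix "qrdulounams" already present; 1 new (w)
  "zcmlwidr" → prefix "zcmlw" already present; 3 new (i, d, r)
  "qreynz" → prefix "qreyn" already present; 1 new (z)
  "zrmizeobs" → prefix "zrmizeob" already present; 1 new (s)
  "qrdulouna" → prefix "qrdulouna" already present; 0 new (none)
  "qrdulounaw" → prefix "qrdulouna" already present; 1 new (w)
  "qrdulz" → prefix "qrdul" already present; 1 new (z)
  "qrdmutqche" → prefix "qrd" already present; 7 new (m, u, t, q, c, h, e)
  "zrmizeoiut" → prefix "zrmizeo" already present; 3 new (i, u, t)
  "zcm" → prefix "zcm" already present; 0 new (none)
Total nodes = 10 + 2 + 8 + 3 + 9 + 3 + 5 + 8 + 1 + 6 + 1 + 3 + 1 + 1 + 0 + 1 + 1 + 7 + 3 + 0 = 73

73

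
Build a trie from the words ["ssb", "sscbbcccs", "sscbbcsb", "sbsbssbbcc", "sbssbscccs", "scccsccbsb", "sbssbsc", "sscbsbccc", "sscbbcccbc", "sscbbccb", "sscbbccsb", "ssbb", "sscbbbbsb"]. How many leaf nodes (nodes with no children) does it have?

11

A leaf is a node with no children — equivalently, the end of a word that is not a proper prefix of any other stored word.
Those words: "sbsbssbbcc", "sbssbscccs", "scccsccbsb", "ssbb", "sscbbbbsb", "sscbbccb", "sscbbcccbc", "sscbbcccs", "sscbbccsb", "sscbbcsb", "sscbsbccc"
Leaf count: 11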